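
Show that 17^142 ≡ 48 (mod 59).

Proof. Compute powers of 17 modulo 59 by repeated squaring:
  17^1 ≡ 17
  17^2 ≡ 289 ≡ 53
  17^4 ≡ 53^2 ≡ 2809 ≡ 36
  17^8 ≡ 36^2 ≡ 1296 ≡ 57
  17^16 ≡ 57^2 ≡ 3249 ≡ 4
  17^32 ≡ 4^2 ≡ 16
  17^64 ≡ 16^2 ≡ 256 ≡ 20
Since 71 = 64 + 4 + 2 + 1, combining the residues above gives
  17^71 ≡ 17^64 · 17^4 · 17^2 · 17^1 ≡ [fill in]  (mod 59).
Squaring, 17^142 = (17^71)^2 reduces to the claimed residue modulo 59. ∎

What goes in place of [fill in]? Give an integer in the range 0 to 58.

15

Multiply the listed residues: 20 · 36 · 53 · 17 = 720 → 38160 → 648720.
Reducing modulo 59: 648720 = 10995·59 + 15, so 17^71 ≡ 15.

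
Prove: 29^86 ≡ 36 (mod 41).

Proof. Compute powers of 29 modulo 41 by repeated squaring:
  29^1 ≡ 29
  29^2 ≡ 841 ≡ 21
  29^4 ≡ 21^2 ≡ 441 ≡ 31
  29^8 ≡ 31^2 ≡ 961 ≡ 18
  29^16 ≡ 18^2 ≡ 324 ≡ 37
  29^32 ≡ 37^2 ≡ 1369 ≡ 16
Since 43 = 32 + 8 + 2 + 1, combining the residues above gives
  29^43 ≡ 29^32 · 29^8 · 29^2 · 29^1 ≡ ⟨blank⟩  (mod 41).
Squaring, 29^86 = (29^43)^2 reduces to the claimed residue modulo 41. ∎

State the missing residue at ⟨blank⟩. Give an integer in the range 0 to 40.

35

Multiply the listed residues: 16 · 18 · 21 · 29 = 288 → 6048 → 175392.
Reducing modulo 41: 175392 = 4277·41 + 35, so 29^43 ≡ 35.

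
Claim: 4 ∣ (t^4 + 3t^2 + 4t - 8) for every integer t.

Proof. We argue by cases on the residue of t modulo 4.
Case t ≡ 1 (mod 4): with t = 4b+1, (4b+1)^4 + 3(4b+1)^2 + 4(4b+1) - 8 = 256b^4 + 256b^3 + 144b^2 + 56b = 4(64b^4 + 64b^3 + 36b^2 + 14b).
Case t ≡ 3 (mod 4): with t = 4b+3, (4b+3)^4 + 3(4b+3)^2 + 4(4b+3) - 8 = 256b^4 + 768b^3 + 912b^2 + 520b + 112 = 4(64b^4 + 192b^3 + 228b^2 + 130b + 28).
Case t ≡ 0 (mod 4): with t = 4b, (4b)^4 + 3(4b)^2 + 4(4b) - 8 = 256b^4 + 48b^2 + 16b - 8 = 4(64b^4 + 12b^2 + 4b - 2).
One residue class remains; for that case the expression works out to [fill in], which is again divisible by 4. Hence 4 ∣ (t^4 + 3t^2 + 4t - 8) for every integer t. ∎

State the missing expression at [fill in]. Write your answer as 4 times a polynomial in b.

4(64b^4 + 128b^3 + 108b^2 + 48b + 7)

The residues treated are {1, 3, 0}, so the missing case is t ≡ 2 (mod 4); write t = 4b+2.
Then (4b+2)^4 + 3(4b+2)^2 + 4(4b+2) - 8 = 256b^4 + 512b^3 + 432b^2 + 192b + 28 = 4(64b^4 + 128b^3 + 108b^2 + 48b + 7).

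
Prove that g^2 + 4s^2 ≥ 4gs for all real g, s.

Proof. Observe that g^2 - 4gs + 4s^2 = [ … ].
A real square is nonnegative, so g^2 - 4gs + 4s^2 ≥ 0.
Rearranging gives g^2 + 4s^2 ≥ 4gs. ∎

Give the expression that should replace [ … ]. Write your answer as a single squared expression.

(g - 2s)^2

g^2 - 4gs + 4s^2 is a perfect-square trinomial: the outer terms are (g)^2 and (2s)^2, and the cross term is -2·g·2s.
So g^2 - 4gs + 4s^2 = (g - 2s)^2 ≥ 0.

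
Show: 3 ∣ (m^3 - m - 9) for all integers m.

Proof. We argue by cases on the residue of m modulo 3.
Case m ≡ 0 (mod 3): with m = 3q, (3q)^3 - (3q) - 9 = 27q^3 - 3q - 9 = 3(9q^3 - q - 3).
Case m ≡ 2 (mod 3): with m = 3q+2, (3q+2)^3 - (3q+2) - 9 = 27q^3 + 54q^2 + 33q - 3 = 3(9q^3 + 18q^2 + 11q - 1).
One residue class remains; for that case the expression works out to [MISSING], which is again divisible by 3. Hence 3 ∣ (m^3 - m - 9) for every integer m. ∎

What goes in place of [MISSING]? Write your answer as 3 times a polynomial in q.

3(9q^3 + 9q^2 + 2q - 3)

Only m ≡ 1 (mod 3) is unaccounted for. Put m = 3q+1:
(3q+1)^3 - (3q+1) - 9 expands to 27q^3 + 27q^2 + 6q - 9,
and factoring out 3 leaves 3(9q^3 + 9q^2 + 2q - 3).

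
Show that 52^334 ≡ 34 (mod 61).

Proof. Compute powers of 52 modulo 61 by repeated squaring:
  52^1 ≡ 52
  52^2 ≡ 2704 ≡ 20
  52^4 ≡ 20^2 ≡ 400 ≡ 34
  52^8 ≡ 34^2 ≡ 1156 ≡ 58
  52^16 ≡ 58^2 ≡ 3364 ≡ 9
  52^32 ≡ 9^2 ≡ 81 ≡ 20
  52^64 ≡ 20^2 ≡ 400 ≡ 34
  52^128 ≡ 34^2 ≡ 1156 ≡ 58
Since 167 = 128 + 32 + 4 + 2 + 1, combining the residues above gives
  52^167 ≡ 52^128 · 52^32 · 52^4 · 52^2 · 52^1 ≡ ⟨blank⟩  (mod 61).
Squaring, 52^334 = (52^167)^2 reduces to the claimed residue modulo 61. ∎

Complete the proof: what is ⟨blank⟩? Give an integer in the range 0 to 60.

41

52^128 · 52^32 · 52^4 · 52^2 · 52^1 ≡ 58 · 20 · 34 · 20 · 52 = 41017600.
41017600 mod 61 = 41, so 52^167 ≡ 41 (mod 61).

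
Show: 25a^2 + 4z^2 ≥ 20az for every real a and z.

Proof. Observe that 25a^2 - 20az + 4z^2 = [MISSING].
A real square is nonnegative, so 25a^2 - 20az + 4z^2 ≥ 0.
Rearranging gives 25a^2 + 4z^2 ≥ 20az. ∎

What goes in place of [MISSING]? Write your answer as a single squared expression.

The leading and trailing coefficients are 5^2 and 2^2, and 20 = 2·5·2, so the trinomial is (5a - 2z)^2.
Hence 25a^2 - 20az + 4z^2 ≥ 0.

(5a - 2z)^2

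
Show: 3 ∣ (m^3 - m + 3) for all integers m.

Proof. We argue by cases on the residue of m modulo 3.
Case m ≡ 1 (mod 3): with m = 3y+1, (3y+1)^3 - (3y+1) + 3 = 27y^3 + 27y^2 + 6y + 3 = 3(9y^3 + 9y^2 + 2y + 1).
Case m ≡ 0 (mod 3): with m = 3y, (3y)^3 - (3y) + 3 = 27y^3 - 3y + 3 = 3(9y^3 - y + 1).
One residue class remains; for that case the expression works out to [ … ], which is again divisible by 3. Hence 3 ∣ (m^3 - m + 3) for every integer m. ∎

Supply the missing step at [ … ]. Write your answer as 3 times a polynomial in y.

The residues treated are {1, 0}, so the missing case is m ≡ 2 (mod 3); write m = 3y+2.
Then (3y+2)^3 - (3y+2) + 3 = 27y^3 + 54y^2 + 33y + 9 = 3(9y^3 + 18y^2 + 11y + 3).

3(9y^3 + 18y^2 + 11y + 3)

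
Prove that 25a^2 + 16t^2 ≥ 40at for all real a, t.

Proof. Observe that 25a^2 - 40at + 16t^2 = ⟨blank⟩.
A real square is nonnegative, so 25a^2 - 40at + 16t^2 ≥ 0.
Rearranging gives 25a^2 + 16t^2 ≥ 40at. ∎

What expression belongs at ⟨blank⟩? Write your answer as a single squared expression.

25a^2 - 40at + 16t^2 is a perfect-square trinomial: the outer terms are (5a)^2 and (4t)^2, and the cross term is -2·5a·4t.
So 25a^2 - 40at + 16t^2 = (5a - 4t)^2 ≥ 0.

(5a - 4t)^2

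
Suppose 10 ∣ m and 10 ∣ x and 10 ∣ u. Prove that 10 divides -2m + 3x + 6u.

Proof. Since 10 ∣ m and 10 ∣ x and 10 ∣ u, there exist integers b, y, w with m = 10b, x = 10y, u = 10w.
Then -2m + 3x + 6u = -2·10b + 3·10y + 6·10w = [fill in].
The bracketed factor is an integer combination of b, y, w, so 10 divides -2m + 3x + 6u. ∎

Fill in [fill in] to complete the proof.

Each term has a factor of 10: -2·10b + 3·10y + 6·10w = 10·(-2b + 6w + 3y).
Since -2b + 6w + 3y is an integer, 10 ∣ (-2m + 3x + 6u).

10(-2b + 6w + 3y)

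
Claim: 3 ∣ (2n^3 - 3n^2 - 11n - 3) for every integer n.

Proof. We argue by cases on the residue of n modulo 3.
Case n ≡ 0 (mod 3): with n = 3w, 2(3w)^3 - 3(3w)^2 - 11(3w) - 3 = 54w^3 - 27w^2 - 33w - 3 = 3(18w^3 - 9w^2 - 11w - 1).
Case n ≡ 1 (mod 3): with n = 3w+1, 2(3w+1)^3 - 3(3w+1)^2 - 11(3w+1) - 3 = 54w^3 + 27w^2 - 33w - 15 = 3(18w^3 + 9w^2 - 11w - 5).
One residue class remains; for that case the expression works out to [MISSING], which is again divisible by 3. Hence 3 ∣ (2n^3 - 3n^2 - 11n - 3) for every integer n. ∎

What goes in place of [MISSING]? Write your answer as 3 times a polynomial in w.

The residues treated are {0, 1}, so the missing case is n ≡ 2 (mod 3); write n = 3w+2.
Then 2(3w+2)^3 - 3(3w+2)^2 - 11(3w+2) - 3 = 54w^3 + 81w^2 + 3w - 21 = 3(18w^3 + 27w^2 + w - 7).

3(18w^3 + 27w^2 + w - 7)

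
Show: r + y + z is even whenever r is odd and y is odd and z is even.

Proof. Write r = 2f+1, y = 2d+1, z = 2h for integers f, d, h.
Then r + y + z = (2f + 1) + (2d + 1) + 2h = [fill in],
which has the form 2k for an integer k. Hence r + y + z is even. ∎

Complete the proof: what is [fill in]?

(2f + 1) + (2d + 1) + 2h = 2d + 2f + 2h + 2
= 2(d + f + h + 1).
Since d + f + h + 1 is an integer, the sum is of the form 2k for an integer k.

2(d + f + h + 1)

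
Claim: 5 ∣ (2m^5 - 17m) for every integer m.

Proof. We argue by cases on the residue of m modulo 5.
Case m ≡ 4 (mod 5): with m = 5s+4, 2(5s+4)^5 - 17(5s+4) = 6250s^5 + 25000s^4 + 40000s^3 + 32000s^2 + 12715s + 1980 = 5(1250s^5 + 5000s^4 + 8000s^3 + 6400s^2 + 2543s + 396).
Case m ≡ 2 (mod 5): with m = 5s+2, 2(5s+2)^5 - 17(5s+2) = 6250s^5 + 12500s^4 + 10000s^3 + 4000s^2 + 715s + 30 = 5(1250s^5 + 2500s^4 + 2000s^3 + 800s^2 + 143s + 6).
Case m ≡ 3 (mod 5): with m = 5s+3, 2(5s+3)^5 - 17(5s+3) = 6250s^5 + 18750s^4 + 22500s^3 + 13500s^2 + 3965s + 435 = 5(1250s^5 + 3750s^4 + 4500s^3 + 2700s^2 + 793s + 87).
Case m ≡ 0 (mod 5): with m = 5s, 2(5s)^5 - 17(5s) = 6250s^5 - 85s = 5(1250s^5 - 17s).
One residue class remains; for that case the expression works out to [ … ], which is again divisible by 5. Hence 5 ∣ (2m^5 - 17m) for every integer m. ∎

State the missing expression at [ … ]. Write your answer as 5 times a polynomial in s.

Only m ≡ 1 (mod 5) is unaccounted for. Put m = 5s+1:
2(5s+1)^5 - 17(5s+1) expands to 6250s^5 + 6250s^4 + 2500s^3 + 500s^2 - 35s - 15,
and factoring out 5 leaves 5(1250s^5 + 1250s^4 + 500s^3 + 100s^2 - 7s - 3).

5(1250s^5 + 1250s^4 + 500s^3 + 100s^2 - 7s - 3)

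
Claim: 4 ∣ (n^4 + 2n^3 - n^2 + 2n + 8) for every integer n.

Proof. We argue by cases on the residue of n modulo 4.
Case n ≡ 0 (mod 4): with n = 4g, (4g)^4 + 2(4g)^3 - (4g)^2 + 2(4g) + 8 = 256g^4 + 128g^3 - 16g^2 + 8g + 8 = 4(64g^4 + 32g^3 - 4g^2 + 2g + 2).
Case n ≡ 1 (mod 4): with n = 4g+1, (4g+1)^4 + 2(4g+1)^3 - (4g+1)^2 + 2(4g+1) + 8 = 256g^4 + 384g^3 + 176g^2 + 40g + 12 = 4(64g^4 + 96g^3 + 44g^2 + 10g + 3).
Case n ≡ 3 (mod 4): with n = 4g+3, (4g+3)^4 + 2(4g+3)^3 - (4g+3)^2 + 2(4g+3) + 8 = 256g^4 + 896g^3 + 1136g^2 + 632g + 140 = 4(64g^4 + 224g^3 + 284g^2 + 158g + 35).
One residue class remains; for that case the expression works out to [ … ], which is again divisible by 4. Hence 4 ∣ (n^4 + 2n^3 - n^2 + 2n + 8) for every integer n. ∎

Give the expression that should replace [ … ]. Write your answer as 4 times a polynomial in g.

Only n ≡ 2 (mod 4) is unaccounted for. Put n = 4g+2:
(4g+2)^4 + 2(4g+2)^3 - (4g+2)^2 + 2(4g+2) + 8 expands to 256g^4 + 640g^3 + 560g^2 + 216g + 40,
and factoring out 4 leaves 4(64g^4 + 160g^3 + 140g^2 + 54g + 10).

4(64g^4 + 160g^3 + 140g^2 + 54g + 10)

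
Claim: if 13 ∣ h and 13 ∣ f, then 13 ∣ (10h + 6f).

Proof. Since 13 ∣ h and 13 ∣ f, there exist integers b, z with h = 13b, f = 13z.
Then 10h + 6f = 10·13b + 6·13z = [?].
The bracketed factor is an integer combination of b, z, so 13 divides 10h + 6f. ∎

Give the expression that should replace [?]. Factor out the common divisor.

13(10b + 6z)

Pull the common 13 out of every term: 10·13b + 6·13z = 13(10b + 6z).
10b + 6z is an integer, which exhibits the divisibility.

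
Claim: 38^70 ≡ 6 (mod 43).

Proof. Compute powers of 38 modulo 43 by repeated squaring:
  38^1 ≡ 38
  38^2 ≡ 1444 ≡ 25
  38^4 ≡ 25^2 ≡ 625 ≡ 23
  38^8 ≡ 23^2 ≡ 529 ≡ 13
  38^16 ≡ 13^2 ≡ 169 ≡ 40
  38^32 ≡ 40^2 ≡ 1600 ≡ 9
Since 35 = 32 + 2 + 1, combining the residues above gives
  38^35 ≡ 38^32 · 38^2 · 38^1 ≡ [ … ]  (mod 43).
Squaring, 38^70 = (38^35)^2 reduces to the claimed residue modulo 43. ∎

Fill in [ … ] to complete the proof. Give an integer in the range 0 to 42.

Multiply the listed residues: 9 · 25 · 38 = 225 → 8550.
Reducing modulo 43: 8550 = 198·43 + 36, so 38^35 ≡ 36.

36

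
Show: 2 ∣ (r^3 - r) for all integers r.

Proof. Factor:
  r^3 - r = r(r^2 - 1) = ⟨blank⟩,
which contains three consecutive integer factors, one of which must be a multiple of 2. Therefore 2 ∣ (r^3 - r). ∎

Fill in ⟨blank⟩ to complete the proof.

r(r^2 - 1) = r(r - 1)(r + 1) = (r - 1)r(r + 1).
These three factors are consecutive integers, so their product is divisible by 2.

(r - 1)r(r + 1)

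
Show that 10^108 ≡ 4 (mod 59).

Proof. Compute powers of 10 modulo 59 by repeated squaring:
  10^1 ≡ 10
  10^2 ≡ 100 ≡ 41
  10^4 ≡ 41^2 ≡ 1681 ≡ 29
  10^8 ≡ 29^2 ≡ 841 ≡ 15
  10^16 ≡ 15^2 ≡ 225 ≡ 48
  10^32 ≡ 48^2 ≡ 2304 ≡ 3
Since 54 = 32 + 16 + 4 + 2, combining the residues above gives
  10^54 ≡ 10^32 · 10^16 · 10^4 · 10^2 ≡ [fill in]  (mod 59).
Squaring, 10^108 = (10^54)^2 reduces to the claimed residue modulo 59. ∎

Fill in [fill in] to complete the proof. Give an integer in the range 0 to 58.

Multiply the listed residues: 3 · 48 · 29 · 41 = 144 → 4176 → 171216.
Reducing modulo 59: 171216 = 2901·59 + 57, so 10^54 ≡ 57.

57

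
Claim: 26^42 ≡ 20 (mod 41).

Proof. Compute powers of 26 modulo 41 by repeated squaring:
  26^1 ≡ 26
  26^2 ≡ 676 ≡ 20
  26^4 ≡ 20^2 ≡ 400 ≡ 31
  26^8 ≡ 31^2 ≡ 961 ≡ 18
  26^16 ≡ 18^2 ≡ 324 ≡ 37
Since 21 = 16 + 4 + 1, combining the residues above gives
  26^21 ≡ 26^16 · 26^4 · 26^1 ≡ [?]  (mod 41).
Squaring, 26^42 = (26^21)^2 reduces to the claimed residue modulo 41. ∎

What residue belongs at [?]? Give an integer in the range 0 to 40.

15

26^16 · 26^4 · 26^1 ≡ 37 · 31 · 26 = 29822.
29822 mod 41 = 15, so 26^21 ≡ 15 (mod 41).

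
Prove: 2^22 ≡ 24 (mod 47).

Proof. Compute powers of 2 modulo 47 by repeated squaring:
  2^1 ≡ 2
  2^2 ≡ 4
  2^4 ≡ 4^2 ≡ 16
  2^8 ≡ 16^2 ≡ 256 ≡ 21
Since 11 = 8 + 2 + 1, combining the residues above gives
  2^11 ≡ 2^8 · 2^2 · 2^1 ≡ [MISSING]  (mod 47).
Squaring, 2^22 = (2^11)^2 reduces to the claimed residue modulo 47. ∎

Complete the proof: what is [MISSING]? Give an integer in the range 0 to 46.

2^8 · 2^2 · 2^1 ≡ 21 · 4 · 2 = 168.
168 mod 47 = 27, so 2^11 ≡ 27 (mod 47).

27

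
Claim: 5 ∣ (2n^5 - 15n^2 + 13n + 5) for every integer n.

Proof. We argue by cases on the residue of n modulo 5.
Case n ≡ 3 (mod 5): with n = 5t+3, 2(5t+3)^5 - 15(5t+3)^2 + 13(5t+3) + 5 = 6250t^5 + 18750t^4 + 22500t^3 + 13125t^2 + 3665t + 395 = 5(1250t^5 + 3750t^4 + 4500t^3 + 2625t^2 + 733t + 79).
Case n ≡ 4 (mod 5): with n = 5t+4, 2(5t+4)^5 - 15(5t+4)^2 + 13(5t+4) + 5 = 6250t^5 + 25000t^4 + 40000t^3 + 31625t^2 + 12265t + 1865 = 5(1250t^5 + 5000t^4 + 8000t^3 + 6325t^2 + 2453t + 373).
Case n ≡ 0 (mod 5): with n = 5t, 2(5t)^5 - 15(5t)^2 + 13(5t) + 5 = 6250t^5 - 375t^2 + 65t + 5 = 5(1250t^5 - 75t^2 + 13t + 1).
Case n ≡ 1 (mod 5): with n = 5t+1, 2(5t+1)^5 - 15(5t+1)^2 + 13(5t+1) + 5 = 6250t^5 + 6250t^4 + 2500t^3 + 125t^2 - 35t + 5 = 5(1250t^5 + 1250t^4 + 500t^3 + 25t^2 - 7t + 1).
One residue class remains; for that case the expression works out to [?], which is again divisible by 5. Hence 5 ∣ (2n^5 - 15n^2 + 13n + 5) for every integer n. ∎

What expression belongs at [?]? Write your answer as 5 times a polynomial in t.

The residues treated are {3, 4, 0, 1}, so the missing case is n ≡ 2 (mod 5); write n = 5t+2.
Then 2(5t+2)^5 - 15(5t+2)^2 + 13(5t+2) + 5 = 6250t^5 + 12500t^4 + 10000t^3 + 3625t^2 + 565t + 35 = 5(1250t^5 + 2500t^4 + 2000t^3 + 725t^2 + 113t + 7).

5(1250t^5 + 2500t^4 + 2000t^3 + 725t^2 + 113t + 7)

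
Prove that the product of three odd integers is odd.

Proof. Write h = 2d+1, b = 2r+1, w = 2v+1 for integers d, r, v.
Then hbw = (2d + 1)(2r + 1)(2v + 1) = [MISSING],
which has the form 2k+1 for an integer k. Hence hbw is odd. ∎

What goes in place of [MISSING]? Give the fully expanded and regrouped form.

Expanding: (2d + 1)(2r + 1)(2v + 1) = 8drv + 4dr + 4dv + 2d + 4rv + 2r + 2v + 1.
Every term except the constant is even, so this is 2(4drv + 2dr + 2dv + d + 2rv + r + v) + 1,
and 4drv + 2dr + 2dv + d + 2rv + r + v ∈ ℤ gives the required form.

2(4drv + 2dr + 2dv + d + 2rv + r + v) + 1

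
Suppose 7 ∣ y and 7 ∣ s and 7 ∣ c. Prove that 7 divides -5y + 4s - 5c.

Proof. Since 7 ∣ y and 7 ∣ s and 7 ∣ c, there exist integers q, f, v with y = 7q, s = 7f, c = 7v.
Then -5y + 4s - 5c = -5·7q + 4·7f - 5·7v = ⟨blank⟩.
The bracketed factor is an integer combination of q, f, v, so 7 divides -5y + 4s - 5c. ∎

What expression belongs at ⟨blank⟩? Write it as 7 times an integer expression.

7(4f - 5q - 5v)

Each term has a factor of 7: -5·7q + 4·7f - 5·7v = 7·(4f - 5q - 5v).
Since 4f - 5q - 5v is an integer, 7 ∣ (-5y + 4s - 5c).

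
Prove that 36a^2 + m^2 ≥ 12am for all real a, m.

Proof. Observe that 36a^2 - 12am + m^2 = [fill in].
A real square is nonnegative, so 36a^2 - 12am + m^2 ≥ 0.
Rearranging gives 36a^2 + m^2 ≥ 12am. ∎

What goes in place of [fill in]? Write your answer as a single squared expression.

36a^2 - 12am + m^2 is a perfect-square trinomial: the outer terms are (6a)^2 and (m)^2, and the cross term is -2·6a·m.
So 36a^2 - 12am + m^2 = (6a - m)^2 ≥ 0.

(6a - m)^2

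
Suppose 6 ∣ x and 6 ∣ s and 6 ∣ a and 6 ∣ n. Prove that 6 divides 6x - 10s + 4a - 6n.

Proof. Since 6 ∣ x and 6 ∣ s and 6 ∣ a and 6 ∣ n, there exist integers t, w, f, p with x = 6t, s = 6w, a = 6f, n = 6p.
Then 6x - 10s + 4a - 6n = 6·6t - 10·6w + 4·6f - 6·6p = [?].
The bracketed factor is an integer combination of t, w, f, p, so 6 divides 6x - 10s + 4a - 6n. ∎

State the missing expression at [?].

Each term has a factor of 6: 6·6t - 10·6w + 4·6f - 6·6p = 6·(4f - 6p + 6t - 10w).
Since 4f - 6p + 6t - 10w is an integer, 6 ∣ (6x - 10s + 4a - 6n).

6(4f - 6p + 6t - 10w)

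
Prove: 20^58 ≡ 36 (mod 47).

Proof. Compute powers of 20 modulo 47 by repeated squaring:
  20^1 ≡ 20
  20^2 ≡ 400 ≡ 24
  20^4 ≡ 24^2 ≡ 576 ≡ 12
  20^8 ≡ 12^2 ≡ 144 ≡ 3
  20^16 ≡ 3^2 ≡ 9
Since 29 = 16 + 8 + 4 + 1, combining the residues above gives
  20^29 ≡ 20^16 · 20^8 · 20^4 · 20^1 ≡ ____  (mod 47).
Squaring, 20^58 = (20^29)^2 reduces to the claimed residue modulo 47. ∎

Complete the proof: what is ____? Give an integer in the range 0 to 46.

41

Multiply the listed residues: 9 · 3 · 12 · 20 = 27 → 324 → 6480.
Reducing modulo 47: 6480 = 137·47 + 41, so 20^29 ≡ 41.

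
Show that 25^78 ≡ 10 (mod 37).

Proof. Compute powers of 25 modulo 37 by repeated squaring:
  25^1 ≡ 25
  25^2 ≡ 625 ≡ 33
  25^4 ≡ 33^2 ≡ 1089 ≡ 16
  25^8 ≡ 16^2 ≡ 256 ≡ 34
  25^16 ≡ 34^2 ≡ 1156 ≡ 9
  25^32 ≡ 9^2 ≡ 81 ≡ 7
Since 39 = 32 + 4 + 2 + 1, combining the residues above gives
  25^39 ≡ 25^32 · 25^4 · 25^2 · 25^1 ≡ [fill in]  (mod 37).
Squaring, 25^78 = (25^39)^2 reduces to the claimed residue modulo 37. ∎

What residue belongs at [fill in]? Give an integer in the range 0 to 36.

11

Multiply the listed residues: 7 · 16 · 33 · 25 = 112 → 3696 → 92400.
Reducing modulo 37: 92400 = 2497·37 + 11, so 25^39 ≡ 11.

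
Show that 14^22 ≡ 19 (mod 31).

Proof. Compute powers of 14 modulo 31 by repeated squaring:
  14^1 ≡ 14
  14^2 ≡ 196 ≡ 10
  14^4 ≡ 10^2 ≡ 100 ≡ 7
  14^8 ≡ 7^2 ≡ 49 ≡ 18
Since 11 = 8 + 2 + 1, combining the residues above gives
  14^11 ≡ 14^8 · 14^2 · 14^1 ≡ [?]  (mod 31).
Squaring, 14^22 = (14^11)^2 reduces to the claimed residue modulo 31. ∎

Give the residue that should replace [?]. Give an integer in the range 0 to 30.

9

14^8 · 14^2 · 14^1 ≡ 18 · 10 · 14 = 2520.
2520 mod 31 = 9, so 14^11 ≡ 9 (mod 31).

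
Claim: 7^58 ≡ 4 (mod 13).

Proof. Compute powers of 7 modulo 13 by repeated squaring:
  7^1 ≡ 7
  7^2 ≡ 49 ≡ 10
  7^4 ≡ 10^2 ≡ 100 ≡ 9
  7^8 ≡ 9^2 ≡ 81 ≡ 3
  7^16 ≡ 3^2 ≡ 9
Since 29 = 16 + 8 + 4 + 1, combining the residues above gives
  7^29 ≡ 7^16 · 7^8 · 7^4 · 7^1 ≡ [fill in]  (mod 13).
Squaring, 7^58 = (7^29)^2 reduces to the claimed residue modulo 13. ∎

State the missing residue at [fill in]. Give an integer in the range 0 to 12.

7^16 · 7^8 · 7^4 · 7^1 ≡ 9 · 3 · 9 · 7 = 1701.
1701 mod 13 = 11, so 7^29 ≡ 11 (mod 13).

11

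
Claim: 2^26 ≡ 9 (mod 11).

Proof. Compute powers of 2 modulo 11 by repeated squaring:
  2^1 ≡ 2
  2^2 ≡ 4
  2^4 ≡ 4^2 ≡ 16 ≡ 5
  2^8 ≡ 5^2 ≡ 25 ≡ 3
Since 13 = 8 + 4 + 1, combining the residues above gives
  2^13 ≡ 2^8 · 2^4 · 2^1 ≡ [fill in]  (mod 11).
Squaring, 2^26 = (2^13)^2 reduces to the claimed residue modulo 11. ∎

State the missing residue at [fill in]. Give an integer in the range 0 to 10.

8

2^8 · 2^4 · 2^1 ≡ 3 · 5 · 2 = 30.
30 mod 11 = 8, so 2^13 ≡ 8 (mod 11).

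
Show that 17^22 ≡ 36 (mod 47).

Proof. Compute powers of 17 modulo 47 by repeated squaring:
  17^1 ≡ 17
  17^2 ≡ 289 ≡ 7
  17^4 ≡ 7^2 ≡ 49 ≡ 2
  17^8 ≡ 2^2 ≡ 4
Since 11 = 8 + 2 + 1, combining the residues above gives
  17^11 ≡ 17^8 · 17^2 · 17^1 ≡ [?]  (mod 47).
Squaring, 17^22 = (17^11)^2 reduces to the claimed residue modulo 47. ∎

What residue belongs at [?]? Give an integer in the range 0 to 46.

Multiply the listed residues: 4 · 7 · 17 = 28 → 476.
Reducing modulo 47: 476 = 10·47 + 6, so 17^11 ≡ 6.

6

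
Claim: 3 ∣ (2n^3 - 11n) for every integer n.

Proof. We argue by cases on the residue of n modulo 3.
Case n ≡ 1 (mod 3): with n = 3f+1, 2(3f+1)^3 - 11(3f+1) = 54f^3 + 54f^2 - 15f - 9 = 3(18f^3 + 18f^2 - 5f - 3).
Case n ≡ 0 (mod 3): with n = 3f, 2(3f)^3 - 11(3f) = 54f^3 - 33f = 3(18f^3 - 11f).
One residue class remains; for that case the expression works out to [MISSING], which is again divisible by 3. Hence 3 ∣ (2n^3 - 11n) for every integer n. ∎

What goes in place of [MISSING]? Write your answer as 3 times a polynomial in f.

3(18f^3 + 36f^2 + 13f - 2)

Only n ≡ 2 (mod 3) is unaccounted for. Put n = 3f+2:
2(3f+2)^3 - 11(3f+2) expands to 54f^3 + 108f^2 + 39f - 6,
and factoring out 3 leaves 3(18f^3 + 36f^2 + 13f - 2).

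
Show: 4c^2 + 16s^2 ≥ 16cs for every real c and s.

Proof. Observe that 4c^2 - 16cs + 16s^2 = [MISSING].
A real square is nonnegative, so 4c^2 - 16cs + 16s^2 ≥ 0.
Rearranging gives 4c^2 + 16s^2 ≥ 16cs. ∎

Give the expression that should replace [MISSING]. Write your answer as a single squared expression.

(2c - 4s)^2

The leading and trailing coefficients are 2^2 and 4^2, and 16 = 2·2·4, so the trinomial is (2c - 4s)^2.
Hence 4c^2 - 16cs + 16s^2 ≥ 0.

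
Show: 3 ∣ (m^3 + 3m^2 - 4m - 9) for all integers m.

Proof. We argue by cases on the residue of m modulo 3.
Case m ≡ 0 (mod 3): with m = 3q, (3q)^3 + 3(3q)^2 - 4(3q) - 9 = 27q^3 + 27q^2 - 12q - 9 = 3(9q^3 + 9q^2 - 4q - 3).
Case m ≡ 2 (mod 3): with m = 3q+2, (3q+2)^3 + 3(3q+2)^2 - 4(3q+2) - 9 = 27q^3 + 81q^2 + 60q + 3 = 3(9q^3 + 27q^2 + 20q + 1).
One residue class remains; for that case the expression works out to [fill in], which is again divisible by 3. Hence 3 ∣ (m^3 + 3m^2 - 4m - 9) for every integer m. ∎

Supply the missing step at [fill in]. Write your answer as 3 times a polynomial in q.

Only m ≡ 1 (mod 3) is unaccounted for. Put m = 3q+1:
(3q+1)^3 + 3(3q+1)^2 - 4(3q+1) - 9 expands to 27q^3 + 54q^2 + 15q - 9,
and factoring out 3 leaves 3(9q^3 + 18q^2 + 5q - 3).

3(9q^3 + 18q^2 + 5q - 3)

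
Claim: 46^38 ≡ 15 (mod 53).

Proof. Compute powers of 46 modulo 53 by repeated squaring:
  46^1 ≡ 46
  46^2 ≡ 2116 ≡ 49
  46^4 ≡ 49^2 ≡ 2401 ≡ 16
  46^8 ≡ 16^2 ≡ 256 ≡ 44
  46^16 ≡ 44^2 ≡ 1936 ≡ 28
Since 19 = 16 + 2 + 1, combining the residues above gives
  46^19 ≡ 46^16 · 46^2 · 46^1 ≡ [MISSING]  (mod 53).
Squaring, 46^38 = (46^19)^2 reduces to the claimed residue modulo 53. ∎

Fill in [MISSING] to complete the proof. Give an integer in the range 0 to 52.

Multiply the listed residues: 28 · 49 · 46 = 1372 → 63112.
Reducing modulo 53: 63112 = 1190·53 + 42, so 46^19 ≡ 42.

42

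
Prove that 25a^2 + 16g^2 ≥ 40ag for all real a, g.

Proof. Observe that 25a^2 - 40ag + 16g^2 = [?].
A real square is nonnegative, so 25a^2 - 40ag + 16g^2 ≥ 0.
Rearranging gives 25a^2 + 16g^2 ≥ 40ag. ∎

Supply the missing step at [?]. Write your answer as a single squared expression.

(5a - 4g)^2

25a^2 - 40ag + 16g^2 is a perfect-square trinomial: the outer terms are (5a)^2 and (4g)^2, and the cross term is -2·5a·4g.
So 25a^2 - 40ag + 16g^2 = (5a - 4g)^2 ≥ 0.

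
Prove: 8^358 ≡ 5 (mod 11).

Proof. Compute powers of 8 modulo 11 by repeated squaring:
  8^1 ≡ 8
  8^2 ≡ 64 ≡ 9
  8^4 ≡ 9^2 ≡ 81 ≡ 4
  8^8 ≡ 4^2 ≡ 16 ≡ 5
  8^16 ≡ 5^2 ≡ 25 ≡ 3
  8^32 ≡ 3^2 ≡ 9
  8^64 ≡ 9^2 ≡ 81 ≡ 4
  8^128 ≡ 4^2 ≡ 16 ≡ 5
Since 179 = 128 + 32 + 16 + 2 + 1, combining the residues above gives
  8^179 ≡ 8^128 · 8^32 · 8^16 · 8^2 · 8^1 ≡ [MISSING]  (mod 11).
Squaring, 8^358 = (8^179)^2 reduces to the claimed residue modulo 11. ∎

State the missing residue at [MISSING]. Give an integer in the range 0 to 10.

8^128 · 8^32 · 8^16 · 8^2 · 8^1 ≡ 5 · 9 · 3 · 9 · 8 = 9720.
9720 mod 11 = 7, so 8^179 ≡ 7 (mod 11).

7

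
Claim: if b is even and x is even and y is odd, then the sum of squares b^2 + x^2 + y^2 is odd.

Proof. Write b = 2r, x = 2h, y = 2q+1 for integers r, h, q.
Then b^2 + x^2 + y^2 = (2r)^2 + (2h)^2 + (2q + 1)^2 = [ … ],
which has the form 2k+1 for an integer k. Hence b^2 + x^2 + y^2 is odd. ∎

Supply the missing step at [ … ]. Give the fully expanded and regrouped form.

2(2h^2 + 2q^2 + 2q + 2r^2) + 1

(2r)^2 + (2h)^2 + (2q + 1)^2 = 4h^2 + 4q^2 + 4q + 4r^2 + 1
= 2(2h^2 + 2q^2 + 2q + 2r^2) + 1.
Since 2h^2 + 2q^2 + 2q + 2r^2 is an integer, the sum of squares is of the form 2k+1 for an integer k.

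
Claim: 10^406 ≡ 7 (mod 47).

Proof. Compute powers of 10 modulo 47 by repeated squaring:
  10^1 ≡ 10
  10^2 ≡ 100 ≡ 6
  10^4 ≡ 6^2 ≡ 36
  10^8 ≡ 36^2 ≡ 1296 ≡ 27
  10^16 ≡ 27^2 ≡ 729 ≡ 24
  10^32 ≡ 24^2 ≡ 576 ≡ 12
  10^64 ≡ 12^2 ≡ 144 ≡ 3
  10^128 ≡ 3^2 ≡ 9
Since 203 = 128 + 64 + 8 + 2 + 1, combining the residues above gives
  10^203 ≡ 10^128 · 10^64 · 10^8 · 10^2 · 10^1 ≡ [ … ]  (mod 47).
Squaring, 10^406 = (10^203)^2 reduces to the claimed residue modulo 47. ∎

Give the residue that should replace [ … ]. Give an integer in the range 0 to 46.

Multiply the listed residues: 9 · 3 · 27 · 6 · 10 = 27 → 729 → 4374 → 43740.
Reducing modulo 47: 43740 = 930·47 + 30, so 10^203 ≡ 30.

30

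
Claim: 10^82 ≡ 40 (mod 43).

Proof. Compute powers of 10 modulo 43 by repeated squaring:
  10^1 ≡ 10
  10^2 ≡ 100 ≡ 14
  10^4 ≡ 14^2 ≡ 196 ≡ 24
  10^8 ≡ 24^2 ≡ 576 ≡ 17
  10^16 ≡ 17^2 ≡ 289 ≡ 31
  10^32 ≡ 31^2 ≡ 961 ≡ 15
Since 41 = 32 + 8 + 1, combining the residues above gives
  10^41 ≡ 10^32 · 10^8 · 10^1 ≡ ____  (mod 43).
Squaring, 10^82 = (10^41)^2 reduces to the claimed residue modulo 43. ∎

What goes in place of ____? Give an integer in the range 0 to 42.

13

Multiply the listed residues: 15 · 17 · 10 = 255 → 2550.
Reducing modulo 43: 2550 = 59·43 + 13, so 10^41 ≡ 13.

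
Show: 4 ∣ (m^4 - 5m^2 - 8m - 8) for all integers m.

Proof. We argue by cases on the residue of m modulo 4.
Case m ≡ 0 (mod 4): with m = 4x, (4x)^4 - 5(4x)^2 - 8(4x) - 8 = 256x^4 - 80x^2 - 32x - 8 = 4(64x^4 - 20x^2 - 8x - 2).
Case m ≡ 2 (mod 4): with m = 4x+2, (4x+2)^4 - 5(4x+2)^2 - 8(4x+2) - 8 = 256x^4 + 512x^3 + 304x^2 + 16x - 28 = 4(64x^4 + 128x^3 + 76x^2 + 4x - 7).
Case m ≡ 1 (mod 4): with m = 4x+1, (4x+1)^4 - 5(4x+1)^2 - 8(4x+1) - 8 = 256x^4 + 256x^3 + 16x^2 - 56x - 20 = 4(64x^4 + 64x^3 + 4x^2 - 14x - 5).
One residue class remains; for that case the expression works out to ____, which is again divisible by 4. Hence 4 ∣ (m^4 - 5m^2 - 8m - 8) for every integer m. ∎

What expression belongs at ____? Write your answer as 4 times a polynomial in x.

Only m ≡ 3 (mod 4) is unaccounted for. Put m = 4x+3:
(4x+3)^4 - 5(4x+3)^2 - 8(4x+3) - 8 expands to 256x^4 + 768x^3 + 784x^2 + 280x + 4,
and factoring out 4 leaves 4(64x^4 + 192x^3 + 196x^2 + 70x + 1).

4(64x^4 + 192x^3 + 196x^2 + 70x + 1)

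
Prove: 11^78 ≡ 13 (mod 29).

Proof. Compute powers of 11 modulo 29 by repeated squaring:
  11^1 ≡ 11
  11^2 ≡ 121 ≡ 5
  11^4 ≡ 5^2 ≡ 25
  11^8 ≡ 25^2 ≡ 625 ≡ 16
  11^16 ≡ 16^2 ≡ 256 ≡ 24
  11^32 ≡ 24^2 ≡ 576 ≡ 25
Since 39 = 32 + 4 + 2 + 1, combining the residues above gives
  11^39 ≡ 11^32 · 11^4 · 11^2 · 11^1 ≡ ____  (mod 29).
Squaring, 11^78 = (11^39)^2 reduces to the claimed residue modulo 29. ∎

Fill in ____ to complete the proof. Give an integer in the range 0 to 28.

10

11^32 · 11^4 · 11^2 · 11^1 ≡ 25 · 25 · 5 · 11 = 34375.
34375 mod 29 = 10, so 11^39 ≡ 10 (mod 29).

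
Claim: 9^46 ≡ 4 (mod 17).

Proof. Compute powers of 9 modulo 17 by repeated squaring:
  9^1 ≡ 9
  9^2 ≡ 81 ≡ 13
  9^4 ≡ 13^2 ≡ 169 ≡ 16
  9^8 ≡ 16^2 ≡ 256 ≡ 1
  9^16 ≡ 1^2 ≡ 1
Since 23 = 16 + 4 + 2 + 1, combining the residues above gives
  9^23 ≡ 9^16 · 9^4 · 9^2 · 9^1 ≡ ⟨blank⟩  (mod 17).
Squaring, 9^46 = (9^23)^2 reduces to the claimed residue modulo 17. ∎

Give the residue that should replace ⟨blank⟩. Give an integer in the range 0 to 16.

Multiply the listed residues: 1 · 16 · 13 · 9 = 16 → 208 → 1872.
Reducing modulo 17: 1872 = 110·17 + 2, so 9^23 ≡ 2.

2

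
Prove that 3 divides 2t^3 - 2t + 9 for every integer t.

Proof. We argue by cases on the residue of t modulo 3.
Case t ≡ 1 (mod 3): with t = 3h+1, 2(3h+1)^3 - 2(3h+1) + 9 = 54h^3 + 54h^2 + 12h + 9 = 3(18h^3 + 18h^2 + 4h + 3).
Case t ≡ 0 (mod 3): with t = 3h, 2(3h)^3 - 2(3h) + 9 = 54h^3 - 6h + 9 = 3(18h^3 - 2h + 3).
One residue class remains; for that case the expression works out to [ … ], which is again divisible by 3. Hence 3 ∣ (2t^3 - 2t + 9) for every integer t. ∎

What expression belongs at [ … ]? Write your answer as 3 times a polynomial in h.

Only t ≡ 2 (mod 3) is unaccounted for. Put t = 3h+2:
2(3h+2)^3 - 2(3h+2) + 9 expands to 54h^3 + 108h^2 + 66h + 21,
and factoring out 3 leaves 3(18h^3 + 36h^2 + 22h + 7).

3(18h^3 + 36h^2 + 22h + 7)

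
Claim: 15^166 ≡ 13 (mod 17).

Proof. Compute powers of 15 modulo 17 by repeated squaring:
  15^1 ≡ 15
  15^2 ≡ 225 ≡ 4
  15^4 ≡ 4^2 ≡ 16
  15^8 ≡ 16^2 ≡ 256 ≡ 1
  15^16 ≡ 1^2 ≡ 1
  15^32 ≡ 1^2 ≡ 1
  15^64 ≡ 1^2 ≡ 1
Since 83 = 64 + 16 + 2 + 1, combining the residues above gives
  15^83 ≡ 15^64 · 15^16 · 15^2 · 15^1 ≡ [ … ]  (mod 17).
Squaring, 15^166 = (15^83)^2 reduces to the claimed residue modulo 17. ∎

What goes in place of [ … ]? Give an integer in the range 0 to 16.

Multiply the listed residues: 1 · 1 · 4 · 15 = 1 → 4 → 60.
Reducing modulo 17: 60 = 3·17 + 9, so 15^83 ≡ 9.

9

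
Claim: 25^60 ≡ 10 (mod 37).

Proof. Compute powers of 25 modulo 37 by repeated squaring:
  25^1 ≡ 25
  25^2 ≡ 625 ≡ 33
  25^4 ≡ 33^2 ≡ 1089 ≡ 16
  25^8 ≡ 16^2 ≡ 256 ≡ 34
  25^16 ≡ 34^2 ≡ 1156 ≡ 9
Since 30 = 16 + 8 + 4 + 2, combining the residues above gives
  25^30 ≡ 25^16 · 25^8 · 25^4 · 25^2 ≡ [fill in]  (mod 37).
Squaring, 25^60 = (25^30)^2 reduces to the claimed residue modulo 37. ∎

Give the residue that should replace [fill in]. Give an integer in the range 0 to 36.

25^16 · 25^8 · 25^4 · 25^2 ≡ 9 · 34 · 16 · 33 = 161568.
161568 mod 37 = 26, so 25^30 ≡ 26 (mod 37).

26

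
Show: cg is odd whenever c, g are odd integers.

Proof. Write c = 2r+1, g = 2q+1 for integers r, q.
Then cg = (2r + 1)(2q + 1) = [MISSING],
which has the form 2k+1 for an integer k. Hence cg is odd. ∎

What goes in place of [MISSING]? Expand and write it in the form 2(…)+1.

(2r + 1)(2q + 1) = 4qr + 2q + 2r + 1
= 2(2qr + q + r) + 1.
Since 2qr + q + r is an integer, the product is of the form 2k+1 for an integer k.

2(2qr + q + r) + 1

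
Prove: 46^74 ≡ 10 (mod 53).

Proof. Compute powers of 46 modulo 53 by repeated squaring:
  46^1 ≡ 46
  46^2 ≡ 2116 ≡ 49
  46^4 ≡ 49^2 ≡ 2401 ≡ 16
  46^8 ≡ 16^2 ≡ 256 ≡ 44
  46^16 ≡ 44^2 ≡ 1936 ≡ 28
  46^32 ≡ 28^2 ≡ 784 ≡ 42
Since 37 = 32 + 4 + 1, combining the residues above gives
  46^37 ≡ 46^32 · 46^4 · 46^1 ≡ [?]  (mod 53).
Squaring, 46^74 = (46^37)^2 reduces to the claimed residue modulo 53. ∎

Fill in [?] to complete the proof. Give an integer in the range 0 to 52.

Multiply the listed residues: 42 · 16 · 46 = 672 → 30912.
Reducing modulo 53: 30912 = 583·53 + 13, so 46^37 ≡ 13.

13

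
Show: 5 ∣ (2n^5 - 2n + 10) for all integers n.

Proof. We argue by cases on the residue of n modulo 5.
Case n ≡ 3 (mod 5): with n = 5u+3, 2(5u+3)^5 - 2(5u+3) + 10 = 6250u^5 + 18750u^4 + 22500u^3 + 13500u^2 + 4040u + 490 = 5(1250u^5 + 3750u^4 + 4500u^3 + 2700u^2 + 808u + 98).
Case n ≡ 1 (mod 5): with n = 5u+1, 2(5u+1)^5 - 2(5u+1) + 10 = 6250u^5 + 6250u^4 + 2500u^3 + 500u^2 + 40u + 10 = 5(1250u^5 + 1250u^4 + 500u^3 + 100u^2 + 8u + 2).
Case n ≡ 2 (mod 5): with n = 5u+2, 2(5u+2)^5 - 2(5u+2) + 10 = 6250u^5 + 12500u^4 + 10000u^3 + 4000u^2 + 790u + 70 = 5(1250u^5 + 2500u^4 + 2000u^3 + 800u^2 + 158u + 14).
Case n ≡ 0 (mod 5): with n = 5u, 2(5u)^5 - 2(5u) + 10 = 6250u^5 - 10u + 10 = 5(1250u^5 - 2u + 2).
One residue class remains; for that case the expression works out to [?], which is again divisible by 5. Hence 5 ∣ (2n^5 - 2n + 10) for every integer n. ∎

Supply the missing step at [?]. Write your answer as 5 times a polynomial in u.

Only n ≡ 4 (mod 5) is unaccounted for. Put n = 5u+4:
2(5u+4)^5 - 2(5u+4) + 10 expands to 6250u^5 + 25000u^4 + 40000u^3 + 32000u^2 + 12790u + 2050,
and factoring out 5 leaves 5(1250u^5 + 5000u^4 + 8000u^3 + 6400u^2 + 2558u + 410).

5(1250u^5 + 5000u^4 + 8000u^3 + 6400u^2 + 2558u + 410)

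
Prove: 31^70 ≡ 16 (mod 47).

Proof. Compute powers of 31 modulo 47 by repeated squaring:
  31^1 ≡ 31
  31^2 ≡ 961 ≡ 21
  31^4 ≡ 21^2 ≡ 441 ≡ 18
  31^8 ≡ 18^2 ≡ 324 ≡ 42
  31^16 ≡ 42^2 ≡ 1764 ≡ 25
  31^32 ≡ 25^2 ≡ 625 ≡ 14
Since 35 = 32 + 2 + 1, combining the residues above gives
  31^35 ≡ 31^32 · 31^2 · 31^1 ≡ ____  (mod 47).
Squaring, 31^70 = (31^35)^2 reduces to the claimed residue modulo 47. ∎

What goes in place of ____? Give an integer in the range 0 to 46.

Multiply the listed residues: 14 · 21 · 31 = 294 → 9114.
Reducing modulo 47: 9114 = 193·47 + 43, so 31^35 ≡ 43.

43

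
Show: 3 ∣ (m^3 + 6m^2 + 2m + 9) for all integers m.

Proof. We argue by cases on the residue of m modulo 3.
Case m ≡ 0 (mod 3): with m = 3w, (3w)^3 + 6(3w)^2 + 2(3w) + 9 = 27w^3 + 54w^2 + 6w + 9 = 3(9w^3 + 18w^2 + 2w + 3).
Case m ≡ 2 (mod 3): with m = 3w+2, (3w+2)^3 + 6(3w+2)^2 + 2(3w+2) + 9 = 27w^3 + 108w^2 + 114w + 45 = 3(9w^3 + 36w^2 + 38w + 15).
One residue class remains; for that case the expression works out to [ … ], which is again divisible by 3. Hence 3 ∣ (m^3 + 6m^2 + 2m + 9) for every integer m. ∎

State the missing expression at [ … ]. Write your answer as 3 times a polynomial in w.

The residues treated are {0, 2}, so the missing case is m ≡ 1 (mod 3); write m = 3w+1.
Then (3w+1)^3 + 6(3w+1)^2 + 2(3w+1) + 9 = 27w^3 + 81w^2 + 51w + 18 = 3(9w^3 + 27w^2 + 17w + 6).

3(9w^3 + 27w^2 + 17w + 6)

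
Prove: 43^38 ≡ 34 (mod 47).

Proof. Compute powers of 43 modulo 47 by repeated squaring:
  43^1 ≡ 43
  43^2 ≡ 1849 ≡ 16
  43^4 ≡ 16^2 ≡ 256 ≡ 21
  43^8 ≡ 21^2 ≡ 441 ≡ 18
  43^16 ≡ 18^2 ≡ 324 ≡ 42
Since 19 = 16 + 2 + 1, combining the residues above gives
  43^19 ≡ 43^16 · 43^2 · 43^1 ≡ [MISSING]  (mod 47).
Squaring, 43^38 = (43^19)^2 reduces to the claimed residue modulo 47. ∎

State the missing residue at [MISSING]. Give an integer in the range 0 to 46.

43^16 · 43^2 · 43^1 ≡ 42 · 16 · 43 = 28896.
28896 mod 47 = 38, so 43^19 ≡ 38 (mod 47).

38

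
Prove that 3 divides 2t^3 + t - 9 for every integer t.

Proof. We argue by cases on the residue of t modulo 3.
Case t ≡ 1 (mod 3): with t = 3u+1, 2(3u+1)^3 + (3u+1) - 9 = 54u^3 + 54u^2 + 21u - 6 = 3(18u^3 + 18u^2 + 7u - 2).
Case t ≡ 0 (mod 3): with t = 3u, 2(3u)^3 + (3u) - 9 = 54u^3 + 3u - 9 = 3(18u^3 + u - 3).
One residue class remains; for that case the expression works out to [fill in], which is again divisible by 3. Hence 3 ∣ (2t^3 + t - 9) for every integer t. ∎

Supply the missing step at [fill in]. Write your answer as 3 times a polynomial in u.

The residues treated are {1, 0}, so the missing case is t ≡ 2 (mod 3); write t = 3u+2.
Then 2(3u+2)^3 + (3u+2) - 9 = 54u^3 + 108u^2 + 75u + 9 = 3(18u^3 + 36u^2 + 25u + 3).

3(18u^3 + 36u^2 + 25u + 3)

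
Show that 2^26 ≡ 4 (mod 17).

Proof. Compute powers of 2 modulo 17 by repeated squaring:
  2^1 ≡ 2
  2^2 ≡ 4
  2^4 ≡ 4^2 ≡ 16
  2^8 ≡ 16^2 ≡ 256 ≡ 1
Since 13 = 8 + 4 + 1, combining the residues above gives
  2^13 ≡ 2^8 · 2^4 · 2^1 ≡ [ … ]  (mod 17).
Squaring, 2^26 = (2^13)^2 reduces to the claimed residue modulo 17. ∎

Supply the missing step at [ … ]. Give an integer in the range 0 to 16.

2^8 · 2^4 · 2^1 ≡ 1 · 16 · 2 = 32.
32 mod 17 = 15, so 2^13 ≡ 15 (mod 17).

15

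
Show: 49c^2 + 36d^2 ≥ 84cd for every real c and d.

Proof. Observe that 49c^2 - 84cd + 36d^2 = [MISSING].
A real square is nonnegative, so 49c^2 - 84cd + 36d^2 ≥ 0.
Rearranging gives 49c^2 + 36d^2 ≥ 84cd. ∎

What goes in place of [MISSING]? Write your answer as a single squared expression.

(7c - 6d)^2

49c^2 - 84cd + 36d^2 is a perfect-square trinomial: the outer terms are (7c)^2 and (6d)^2, and the cross term is -2·7c·6d.
So 49c^2 - 84cd + 36d^2 = (7c - 6d)^2 ≥ 0.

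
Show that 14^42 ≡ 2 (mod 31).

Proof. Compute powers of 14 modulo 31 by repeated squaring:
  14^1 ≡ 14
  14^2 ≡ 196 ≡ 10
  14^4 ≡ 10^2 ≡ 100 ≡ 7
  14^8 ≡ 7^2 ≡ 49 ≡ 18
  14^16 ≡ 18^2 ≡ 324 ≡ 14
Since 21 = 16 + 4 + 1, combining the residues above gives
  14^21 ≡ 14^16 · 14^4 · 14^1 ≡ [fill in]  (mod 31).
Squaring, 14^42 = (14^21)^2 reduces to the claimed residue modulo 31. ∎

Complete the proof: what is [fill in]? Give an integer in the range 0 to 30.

8

Multiply the listed residues: 14 · 7 · 14 = 98 → 1372.
Reducing modulo 31: 1372 = 44·31 + 8, so 14^21 ≡ 8.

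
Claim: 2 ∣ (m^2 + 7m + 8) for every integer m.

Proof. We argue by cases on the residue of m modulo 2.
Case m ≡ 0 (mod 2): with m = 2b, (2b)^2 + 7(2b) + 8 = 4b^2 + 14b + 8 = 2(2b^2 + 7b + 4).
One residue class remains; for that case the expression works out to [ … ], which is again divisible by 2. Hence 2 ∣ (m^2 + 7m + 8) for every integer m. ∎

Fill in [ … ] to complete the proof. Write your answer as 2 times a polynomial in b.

2(2b^2 + 9b + 8)

Only m ≡ 1 (mod 2) is unaccounted for. Put m = 2b+1:
(2b+1)^2 + 7(2b+1) + 8 expands to 4b^2 + 18b + 16,
and factoring out 2 leaves 2(2b^2 + 9b + 8).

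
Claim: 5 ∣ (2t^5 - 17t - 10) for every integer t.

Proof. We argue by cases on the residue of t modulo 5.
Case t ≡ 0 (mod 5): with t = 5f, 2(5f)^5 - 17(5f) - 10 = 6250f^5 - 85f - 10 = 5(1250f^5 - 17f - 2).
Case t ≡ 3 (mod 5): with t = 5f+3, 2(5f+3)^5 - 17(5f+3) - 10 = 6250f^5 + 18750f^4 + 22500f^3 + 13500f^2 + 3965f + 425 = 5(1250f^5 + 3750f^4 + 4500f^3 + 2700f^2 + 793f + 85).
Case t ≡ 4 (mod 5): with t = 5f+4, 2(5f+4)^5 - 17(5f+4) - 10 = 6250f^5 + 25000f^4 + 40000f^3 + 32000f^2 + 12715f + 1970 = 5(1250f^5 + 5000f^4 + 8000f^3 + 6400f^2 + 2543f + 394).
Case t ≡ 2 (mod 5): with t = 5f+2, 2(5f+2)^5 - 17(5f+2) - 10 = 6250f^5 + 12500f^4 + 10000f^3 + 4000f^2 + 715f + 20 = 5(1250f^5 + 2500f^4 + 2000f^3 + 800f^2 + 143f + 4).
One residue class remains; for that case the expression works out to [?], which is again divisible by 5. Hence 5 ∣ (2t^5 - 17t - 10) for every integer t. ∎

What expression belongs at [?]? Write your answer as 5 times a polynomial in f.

5(1250f^5 + 1250f^4 + 500f^3 + 100f^2 - 7f - 5)

Only t ≡ 1 (mod 5) is unaccounted for. Put t = 5f+1:
2(5f+1)^5 - 17(5f+1) - 10 expands to 6250f^5 + 6250f^4 + 2500f^3 + 500f^2 - 35f - 25,
and factoring out 5 leaves 5(1250f^5 + 1250f^4 + 500f^3 + 100f^2 - 7f - 5).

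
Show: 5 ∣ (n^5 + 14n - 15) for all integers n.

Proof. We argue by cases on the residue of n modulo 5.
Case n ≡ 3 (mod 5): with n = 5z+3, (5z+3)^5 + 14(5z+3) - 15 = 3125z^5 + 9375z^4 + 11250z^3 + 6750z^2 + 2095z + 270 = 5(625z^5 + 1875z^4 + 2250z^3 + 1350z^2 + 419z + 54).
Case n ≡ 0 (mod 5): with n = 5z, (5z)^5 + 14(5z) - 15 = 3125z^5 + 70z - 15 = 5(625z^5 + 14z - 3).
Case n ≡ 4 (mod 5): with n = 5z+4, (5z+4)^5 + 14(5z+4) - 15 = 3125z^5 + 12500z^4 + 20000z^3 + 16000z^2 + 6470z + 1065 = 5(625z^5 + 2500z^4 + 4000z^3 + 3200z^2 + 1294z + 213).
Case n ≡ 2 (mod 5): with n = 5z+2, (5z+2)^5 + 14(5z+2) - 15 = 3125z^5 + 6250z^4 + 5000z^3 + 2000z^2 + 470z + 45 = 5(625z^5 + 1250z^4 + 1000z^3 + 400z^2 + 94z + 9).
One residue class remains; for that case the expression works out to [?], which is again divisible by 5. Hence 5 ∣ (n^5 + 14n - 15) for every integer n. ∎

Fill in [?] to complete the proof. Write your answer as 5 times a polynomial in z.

Only n ≡ 1 (mod 5) is unaccounted for. Put n = 5z+1:
(5z+1)^5 + 14(5z+1) - 15 expands to 3125z^5 + 3125z^4 + 1250z^3 + 250z^2 + 95z,
and factoring out 5 leaves 5(625z^5 + 625z^4 + 250z^3 + 50z^2 + 19z).

5(625z^5 + 625z^4 + 250z^3 + 50z^2 + 19z)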